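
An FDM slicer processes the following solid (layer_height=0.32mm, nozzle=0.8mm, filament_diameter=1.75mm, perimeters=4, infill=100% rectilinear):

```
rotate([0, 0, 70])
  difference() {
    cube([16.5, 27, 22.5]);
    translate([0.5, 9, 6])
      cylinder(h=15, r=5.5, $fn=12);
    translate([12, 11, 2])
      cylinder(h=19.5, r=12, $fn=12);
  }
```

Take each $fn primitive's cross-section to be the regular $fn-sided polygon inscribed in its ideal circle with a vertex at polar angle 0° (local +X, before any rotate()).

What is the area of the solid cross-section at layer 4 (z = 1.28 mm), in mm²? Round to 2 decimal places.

At z = 1.28 mm: the cube is present — its section is the full 16.5×27 rectangle (area 445.50 mm²); the cylinder at (0.5, 9) is absent (z outside [6, 21]); the cylinder at (12, 11) is absent (z outside [2, 21.5]); After the difference (first − rest): none of the subtracted shapes is present at this height, so the 16.5×27 cube is unchanged — area = 445.50 mm²; (whole slice rotated 70° about Z — lengths, areas and connectivity unchanged). Overall, the cross-section is a single solid region. Net area = 445.50 mm².

445.50 mm²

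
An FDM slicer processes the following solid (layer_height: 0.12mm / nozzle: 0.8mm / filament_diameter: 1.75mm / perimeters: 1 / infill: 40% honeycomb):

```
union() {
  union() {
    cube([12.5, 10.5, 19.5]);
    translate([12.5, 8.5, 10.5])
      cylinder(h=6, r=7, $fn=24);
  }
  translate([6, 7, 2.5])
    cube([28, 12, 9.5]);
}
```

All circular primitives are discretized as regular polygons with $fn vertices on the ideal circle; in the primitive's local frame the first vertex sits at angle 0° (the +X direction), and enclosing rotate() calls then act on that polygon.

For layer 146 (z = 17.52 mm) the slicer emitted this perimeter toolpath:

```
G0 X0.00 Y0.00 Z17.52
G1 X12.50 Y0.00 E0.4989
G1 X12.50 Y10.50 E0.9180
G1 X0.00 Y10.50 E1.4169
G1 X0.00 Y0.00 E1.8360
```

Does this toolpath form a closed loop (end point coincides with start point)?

Start point (G0): (0.00, 0.00). End point (last G1): the path returns to the start — closed.

yes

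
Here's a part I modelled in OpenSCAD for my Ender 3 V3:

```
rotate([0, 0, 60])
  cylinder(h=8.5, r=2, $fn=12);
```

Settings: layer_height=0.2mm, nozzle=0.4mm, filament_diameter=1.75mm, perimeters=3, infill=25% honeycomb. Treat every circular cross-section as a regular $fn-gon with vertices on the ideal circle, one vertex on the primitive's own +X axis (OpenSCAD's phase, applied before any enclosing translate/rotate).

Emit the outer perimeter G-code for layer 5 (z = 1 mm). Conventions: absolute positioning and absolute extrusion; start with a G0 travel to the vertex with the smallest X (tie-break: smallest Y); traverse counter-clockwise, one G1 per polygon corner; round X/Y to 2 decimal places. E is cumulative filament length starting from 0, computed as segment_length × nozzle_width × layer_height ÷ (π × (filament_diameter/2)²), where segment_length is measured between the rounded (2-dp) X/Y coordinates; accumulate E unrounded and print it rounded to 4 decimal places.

G0 X-2.00 Y0.00 Z1.00
G1 X-1.73 Y-1.00 E0.0345
G1 X-1.00 Y-1.73 E0.0688
G1 X0.00 Y-2.00 E0.1032
G1 X1.00 Y-1.73 E0.1377
G1 X1.73 Y-1.00 E0.1720
G1 X2.00 Y0.00 E0.2065
G1 X1.73 Y1.00 E0.2409
G1 X1.00 Y1.73 E0.2753
G1 X0.00 Y2.00 E0.3097
G1 X-1.00 Y1.73 E0.3442
G1 X-1.73 Y1.00 E0.3785
G1 X-2.00 Y0.00 E0.4130

At z = 1 mm: the cylinder: section is a regular 12-gon, circumradius r=2; (rotated 60° about Z; rotation is an isometry so areas/perimeters/island counts are preserved). The outline is a single polygon with 12 vertices. Extrusion per mm of travel: 0.4 × 0.2 / (π × 0.875²) = 0.033260. Accumulating E over each segment gives final E = 0.4130.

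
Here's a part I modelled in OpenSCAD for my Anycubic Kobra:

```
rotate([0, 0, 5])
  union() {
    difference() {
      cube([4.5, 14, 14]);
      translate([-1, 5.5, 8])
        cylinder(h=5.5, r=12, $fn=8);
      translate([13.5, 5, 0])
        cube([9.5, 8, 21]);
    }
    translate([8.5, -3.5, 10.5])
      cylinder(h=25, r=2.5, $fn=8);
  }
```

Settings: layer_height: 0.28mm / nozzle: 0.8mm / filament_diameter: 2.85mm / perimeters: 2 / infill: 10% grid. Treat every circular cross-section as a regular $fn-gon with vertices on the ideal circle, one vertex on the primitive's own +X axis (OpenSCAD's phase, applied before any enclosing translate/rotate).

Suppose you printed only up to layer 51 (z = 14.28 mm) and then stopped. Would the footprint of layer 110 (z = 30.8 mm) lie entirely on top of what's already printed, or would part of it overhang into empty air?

Compare the two slices. At z = 14.28: the cube does not reach this height (z outside [0, 14]); the cylinder at (-1, 5.5) is not intersected at this z (z outside [8, 13.5]); the cube at (13.5, 5) (footprint 9.5×8) is included at this height (area 76.00 mm²); Taking the first minus the rest: the first operand is absent here, so nothing remains; the r=2.5 cylinder at (8.5, -3.5) contributes a regular 8-gon of circumradius 2.5 (area = (8/2)·2.500²·sin(360°/8) = 17.68 mm²); Taking the union: only the r=2.5 cylinder at (8.5, -3.5) is present, so the union is just that shape — area = 17.68 mm²; (whole slice rotated 5° about Z — lengths, areas and connectivity unchanged). At z = 30.8: the cube is absent (z outside [0, 14]); the cylinder at (-1, 5.5) is not intersected at this z (z outside [8, 13.5]); the cube at (13.5, 5) does not reach this height (z outside [0, 21]); After the difference (first − rest): the first operand is absent here, so nothing remains; the r=2.5 cylinder at (8.5, -3.5) gives a regular 8-gon of circumradius 2.5 (constant along its height) (area = (8/2)·2.500²·sin(360°/8) = 17.68 mm²); Taking the union: only the r=2.5 cylinder at (8.5, -3.5) is present, so the union is just that shape — area = 17.68 mm²; (whole slice rotated 5° about Z — lengths, areas and connectivity unchanged). Checking containment: the cross-section at z = 30.8 is a subset of the cross-section at z = 14.28.

entirely on top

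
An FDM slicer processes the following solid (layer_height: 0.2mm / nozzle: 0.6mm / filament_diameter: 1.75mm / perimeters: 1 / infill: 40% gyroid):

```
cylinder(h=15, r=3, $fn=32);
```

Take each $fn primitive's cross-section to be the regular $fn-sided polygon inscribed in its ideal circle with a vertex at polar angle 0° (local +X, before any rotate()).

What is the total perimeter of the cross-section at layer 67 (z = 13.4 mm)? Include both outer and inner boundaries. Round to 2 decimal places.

At z = 13.4 mm: the r=3 cylinder contributes a regular 32-gon of circumradius 3 (perimeter = 2·32·3.000·sin(180°/32) = 18.82 mm). Overall, the cross-section is a single solid region. Total boundary length (outer) = 18.82 mm.

18.82 mm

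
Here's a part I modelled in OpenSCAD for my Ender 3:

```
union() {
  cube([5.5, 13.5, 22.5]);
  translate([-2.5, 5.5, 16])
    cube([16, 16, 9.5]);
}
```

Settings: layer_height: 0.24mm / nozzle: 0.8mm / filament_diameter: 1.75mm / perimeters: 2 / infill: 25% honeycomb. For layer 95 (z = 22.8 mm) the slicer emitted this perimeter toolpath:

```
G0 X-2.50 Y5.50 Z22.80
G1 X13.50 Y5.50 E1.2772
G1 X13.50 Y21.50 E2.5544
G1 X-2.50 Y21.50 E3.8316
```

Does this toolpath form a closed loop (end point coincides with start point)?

Start point (G0): (-2.50, 5.50). End point (last G1): the path does not return to the start — open.

no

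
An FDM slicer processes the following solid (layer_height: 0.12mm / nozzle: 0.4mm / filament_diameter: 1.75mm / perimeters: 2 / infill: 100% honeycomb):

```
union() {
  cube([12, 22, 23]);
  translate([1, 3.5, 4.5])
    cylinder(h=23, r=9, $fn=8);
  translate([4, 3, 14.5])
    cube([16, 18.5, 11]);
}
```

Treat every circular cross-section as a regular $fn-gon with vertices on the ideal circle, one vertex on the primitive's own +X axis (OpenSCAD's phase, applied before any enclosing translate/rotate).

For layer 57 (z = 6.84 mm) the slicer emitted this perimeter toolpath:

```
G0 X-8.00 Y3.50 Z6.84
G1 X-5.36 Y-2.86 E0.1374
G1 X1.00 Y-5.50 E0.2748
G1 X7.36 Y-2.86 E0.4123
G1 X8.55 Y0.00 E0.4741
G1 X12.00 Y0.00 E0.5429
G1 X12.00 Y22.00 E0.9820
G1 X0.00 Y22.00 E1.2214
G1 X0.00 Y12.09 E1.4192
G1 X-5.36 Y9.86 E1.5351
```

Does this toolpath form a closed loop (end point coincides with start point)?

Start point (G0): (-8.00, 3.50). End point (last G1): the path does not return to the start — open.

no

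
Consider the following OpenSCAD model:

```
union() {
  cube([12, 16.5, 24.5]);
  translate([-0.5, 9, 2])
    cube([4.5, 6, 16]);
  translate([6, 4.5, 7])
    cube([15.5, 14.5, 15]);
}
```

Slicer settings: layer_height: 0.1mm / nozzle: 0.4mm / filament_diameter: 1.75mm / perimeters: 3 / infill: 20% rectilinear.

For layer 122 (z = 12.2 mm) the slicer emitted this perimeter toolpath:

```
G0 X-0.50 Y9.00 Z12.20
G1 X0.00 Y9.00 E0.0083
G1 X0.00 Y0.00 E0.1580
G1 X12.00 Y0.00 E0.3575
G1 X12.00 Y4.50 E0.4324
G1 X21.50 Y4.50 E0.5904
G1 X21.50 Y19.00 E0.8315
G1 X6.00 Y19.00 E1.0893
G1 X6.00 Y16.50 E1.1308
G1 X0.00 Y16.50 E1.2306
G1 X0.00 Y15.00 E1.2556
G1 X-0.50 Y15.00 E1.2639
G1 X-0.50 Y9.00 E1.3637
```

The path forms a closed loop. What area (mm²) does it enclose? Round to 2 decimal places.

353.75 mm²

Apply the shoelace formula to the sequence of (X, Y) vertices; enclosed area = 353.75 mm².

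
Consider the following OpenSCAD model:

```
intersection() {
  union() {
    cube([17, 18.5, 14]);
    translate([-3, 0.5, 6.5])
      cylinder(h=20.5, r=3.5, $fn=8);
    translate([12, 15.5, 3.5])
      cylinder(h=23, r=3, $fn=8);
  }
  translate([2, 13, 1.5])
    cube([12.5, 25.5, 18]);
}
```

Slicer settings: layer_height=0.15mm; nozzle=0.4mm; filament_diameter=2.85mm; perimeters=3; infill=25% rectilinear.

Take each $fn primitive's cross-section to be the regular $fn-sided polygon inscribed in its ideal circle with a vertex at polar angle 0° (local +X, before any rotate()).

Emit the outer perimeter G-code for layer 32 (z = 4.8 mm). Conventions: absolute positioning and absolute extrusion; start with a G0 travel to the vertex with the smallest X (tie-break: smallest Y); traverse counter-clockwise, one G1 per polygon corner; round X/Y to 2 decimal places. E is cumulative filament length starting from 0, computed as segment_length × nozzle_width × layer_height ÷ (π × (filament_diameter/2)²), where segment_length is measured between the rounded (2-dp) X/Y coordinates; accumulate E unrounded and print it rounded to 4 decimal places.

G0 X2.00 Y13.00 Z4.80
G1 X14.50 Y13.00 E0.1176
G1 X14.50 Y18.50 E0.1693
G1 X2.00 Y18.50 E0.2869
G1 X2.00 Y13.00 E0.3386

At z = 4.8 mm: the cube is present — its section is the full 17×18.5 rectangle; the cylinder at (-3, 0.5) does not reach this height (z outside [6.5, 27]); the r=3 cylinder at (12, 15.5) contributes a regular 8-gon of circumradius 3; Taking the union: the r=3 cylinder at (12, 15.5) lies entirely inside the 17×18.5 cube, so the union is just the 17×18.5 cube — 1 connected region; the cube at (2, 13) (footprint 12.5×25.5) is included at this height; Taking the intersection: the 12.5×25.5 cube at (2, 13) partially overlaps that combined region; clipping to the common part keeps 68.75 mm² — 1 connected region. The outline is a single polygon with 4 vertices. Extrusion per mm of travel: 0.4 × 0.15 / (π × 1.425²) = 0.009405. Accumulating E over each segment gives final E = 0.3386.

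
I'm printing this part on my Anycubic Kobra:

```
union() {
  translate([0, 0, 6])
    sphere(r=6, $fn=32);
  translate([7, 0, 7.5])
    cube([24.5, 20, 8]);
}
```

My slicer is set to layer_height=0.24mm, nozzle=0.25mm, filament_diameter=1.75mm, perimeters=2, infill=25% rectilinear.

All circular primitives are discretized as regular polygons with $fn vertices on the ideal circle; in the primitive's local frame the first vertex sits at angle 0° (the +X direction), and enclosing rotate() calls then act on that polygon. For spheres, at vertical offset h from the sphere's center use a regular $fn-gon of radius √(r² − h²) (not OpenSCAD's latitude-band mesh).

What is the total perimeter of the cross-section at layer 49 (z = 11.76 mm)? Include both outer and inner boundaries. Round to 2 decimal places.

99.54 mm

At z = 11.76 mm: the r=6 sphere slices to a regular 32-gon of circumradius 1.680 (√(r²−h²) with h=5.76 from center) (perimeter = 2·32·1.680·sin(180°/32) = 10.54 mm); the cube at (7, 0) is present — its section is the full 24.5×20 rectangle (perimeter 89.00 mm); Combining (union): the 2 present regions are separate (no shared area or edge), so areas and boundary lengths simply add and each stays a separate island — boundary = 99.54 mm. Overall, the cross-section has 2 separate islands. Total boundary length (outer) = 99.54 mm.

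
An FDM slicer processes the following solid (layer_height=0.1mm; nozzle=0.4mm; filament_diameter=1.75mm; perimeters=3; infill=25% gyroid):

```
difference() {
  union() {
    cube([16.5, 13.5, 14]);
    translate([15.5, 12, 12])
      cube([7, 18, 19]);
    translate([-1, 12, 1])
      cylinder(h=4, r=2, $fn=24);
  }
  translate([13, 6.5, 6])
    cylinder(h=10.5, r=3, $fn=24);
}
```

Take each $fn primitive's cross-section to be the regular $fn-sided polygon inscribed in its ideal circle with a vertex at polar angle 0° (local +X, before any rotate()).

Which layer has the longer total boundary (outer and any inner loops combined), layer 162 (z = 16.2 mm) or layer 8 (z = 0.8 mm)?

Layer 162 (z = 16.2): the cube is absent (z outside [0, 14]); the cube at (15.5, 12) is present — its section is the full 7×18 rectangle (perimeter 50.00 mm); the cylinder at (-1, 12) is absent (z outside [1, 5]); Combining (union): only the 7×18 cube at (15.5, 12) is present, so the union is just that shape — boundary = 50.00 mm; the cylinder at (13, 6.5): section is a regular 24-gon, circumradius r=3 (perimeter = 2·24·3.000·sin(180°/24) = 18.80 mm); Taking the first minus the rest: starting from that combined region, the r=3 cylinder at (13, 6.5) misses the remaining region (no effect) — boundary = 50.00 mm. So its perimeter = 50.00 mm. Layer 8 (z = 0.8): the cube is present — its section is the full 16.5×13.5 rectangle (perimeter 60.00 mm); the cube at (15.5, 12) does not reach this height (z outside [12, 31]); the cylinder at (-1, 12) does not reach this height (z outside [1, 5]); Combining (union): only the 16.5×13.5 cube is present, so the union is just that shape — boundary = 60.00 mm; the cylinder at (13, 6.5) is not intersected at this z (z outside [6, 16.5]); After the difference (first − rest): none of the subtracted shapes is present at this height, so the result so far is unchanged — boundary = 60.00 mm. So its perimeter = 60.00 mm. Layer 8 is larger (60.00 vs 50.00 mm).

layer 8 (z = 0.8 mm)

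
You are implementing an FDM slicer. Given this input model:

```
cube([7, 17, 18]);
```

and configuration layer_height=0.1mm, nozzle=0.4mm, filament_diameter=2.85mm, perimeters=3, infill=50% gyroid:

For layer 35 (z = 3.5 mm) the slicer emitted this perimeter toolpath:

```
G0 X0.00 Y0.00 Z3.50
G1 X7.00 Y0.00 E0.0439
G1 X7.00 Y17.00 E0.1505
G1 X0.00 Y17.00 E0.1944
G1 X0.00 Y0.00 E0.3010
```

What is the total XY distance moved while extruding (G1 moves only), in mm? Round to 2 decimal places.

48.00 mm

Sum the Euclidean lengths of each G1 segment: total = 48.00 mm.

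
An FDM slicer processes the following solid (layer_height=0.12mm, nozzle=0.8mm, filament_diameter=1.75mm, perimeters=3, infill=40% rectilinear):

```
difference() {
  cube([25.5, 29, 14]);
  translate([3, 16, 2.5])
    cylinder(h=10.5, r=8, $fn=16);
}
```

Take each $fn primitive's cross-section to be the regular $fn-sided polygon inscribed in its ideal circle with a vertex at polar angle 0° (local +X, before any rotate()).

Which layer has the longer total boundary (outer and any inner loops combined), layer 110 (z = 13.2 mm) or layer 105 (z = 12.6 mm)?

Layer 110 (z = 13.2): the cube is present — its section is the full 25.5×29 rectangle (perimeter 109.00 mm); the cylinder at (3, 16) is absent (z outside [2.5, 13]); Taking the first minus the rest: none of the subtracted shapes is present at this height, so the 25.5×29 cube is unchanged — boundary = 109.00 mm. So its perimeter = 109.00 mm. Layer 105 (z = 12.6): the cube is present — its section is the full 25.5×29 rectangle (perimeter 109.00 mm); the r=8 cylinder at (3, 16) gives a regular 16-gon of circumradius 8 (constant along its height) (perimeter = 2·16·8.000·sin(180°/16) = 49.94 mm); Subtracting the remaining from the first: starting from the 25.5×29 cube, the r=8 cylinder at (3, 16) partially overlaps it — only the 144.18 mm² overlap (of its 195.93 mm²) is removed, clipping the outline — boundary = 125.28 mm. So its perimeter = 125.28 mm. Layer 105 is larger (125.28 vs 109.00 mm).

layer 105 (z = 12.6 mm)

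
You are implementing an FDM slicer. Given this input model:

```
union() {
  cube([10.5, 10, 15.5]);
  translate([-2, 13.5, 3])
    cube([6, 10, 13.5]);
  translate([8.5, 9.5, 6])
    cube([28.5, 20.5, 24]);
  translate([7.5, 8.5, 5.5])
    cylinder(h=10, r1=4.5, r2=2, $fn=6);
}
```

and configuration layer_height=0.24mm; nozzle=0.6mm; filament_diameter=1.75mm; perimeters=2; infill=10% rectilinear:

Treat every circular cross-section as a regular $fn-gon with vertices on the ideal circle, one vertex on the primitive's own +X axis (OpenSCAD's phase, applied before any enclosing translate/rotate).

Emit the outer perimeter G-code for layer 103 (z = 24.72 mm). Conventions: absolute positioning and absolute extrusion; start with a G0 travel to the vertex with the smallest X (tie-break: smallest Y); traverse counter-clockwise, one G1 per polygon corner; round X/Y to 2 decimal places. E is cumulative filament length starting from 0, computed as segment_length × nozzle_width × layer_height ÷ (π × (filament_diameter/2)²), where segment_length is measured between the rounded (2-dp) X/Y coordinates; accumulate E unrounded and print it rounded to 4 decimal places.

At z = 24.72 mm: the cube is absent (z outside [0, 15.5]); the cube at (-2, 13.5) is not intersected at this z (z outside [3, 16.5]); the cube at (8.5, 9.5) (footprint 28.5×20.5) is included at this height; the cone at (7.5, 8.5) does not reach this height (z outside [5.5, 15.5]); Taking the union: only the 28.5×20.5 cube at (8.5, 9.5) is present, so the union is just that shape — 1 connected region. The outline is a single polygon with 4 vertices. Extrusion per mm of travel: 0.6 × 0.24 / (π × 0.875²) = 0.059868. Accumulating E over each segment gives final E = 5.8671.

G0 X8.50 Y9.50 Z24.72
G1 X37.00 Y9.50 E1.7062
G1 X37.00 Y30.00 E2.9335
G1 X8.50 Y30.00 E4.6398
G1 X8.50 Y9.50 E5.8671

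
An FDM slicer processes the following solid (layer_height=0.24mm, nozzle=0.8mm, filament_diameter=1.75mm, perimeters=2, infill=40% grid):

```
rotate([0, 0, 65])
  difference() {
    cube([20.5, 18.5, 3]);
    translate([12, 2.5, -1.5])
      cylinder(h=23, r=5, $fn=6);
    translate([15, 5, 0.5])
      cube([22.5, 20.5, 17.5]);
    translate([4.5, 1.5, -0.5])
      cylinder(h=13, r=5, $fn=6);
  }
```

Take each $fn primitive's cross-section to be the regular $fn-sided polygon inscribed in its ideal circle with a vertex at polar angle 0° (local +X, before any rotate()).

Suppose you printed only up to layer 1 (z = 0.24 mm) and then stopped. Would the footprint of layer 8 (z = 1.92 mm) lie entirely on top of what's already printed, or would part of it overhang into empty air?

entirely on top

Compare the two slices. At z = 0.24: the cube is present — its section is the full 20.5×18.5 rectangle (area 379.25 mm²); the cylinder at (12, 2.5): section is a regular 6-gon, circumradius r=5 (area = (6/2)·5.000²·sin(360°/6) = 64.95 mm²); the cube at (15, 5) does not reach this height (z outside [0.5, 18]); the cylinder at (4.5, 1.5): section is a regular 6-gon, circumradius r=5 (area = (6/2)·5.000²·sin(360°/6) = 64.95 mm²); Taking the first minus the rest: starting from the 20.5×18.5 cube (379.25 mm²), the r=5 cylinder at (12, 2.5) partially overlaps it — only the 53.87 mm² overlap (of its 64.95 mm²) is removed, clipping the outline; the r=5 cylinder at (4.5, 1.5) partially overlaps it — only the 40.64 mm² overlap (of its 64.95 mm²) is removed, clipping the outline — area = 284.75 mm²; (rotated 65° about Z; rotation is an isometry so areas/perimeters/island counts are preserved). At z = 1.92: the cube is present — its section is the full 20.5×18.5 rectangle (area 379.25 mm²); the cylinder at (12, 2.5): section is a regular 6-gon, circumradius r=5 (area = (6/2)·5.000²·sin(360°/6) = 64.95 mm²); the 22.5×20.5 cube at (15, 5) contributes its full rectangle (area 461.25 mm²); the r=5 cylinder at (4.5, 1.5) gives a regular 6-gon of circumradius 5 (constant along its height) (area = (6/2)·5.000²·sin(360°/6) = 64.95 mm²); Taking the first minus the rest: starting from the 20.5×18.5 cube (379.25 mm²), the r=5 cylinder at (12, 2.5) partially overlaps it — only the 53.87 mm² overlap (of its 64.95 mm²) is removed, clipping the outline; the 22.5×20.5 cube at (15, 5) partially overlaps it — only the 73.98 mm² overlap (of its 461.25 mm²) is removed, clipping the outline; the r=5 cylinder at (4.5, 1.5) partially overlaps it — only the 40.64 mm² overlap (of its 64.95 mm²) is removed, clipping the outline — area = 210.77 mm²; (whole slice rotated 65° about Z — lengths, areas and connectivity unchanged). Checking containment: the cross-section at z = 1.92 is a subset of the cross-section at z = 0.24.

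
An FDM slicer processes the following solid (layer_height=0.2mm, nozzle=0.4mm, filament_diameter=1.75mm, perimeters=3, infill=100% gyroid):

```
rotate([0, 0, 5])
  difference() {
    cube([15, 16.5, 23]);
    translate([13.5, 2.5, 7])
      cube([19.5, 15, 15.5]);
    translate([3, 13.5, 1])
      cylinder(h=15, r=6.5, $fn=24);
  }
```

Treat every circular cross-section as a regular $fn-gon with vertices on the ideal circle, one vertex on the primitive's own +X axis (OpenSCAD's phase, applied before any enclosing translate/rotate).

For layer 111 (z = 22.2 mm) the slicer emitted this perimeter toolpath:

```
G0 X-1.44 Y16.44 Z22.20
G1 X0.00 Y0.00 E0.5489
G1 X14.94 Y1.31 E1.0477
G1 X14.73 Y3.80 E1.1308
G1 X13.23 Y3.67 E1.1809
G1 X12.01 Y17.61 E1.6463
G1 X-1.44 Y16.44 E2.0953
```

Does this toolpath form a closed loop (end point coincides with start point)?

Start point (G0): (-1.44, 16.44). End point (last G1): the path returns to the start — closed.

yes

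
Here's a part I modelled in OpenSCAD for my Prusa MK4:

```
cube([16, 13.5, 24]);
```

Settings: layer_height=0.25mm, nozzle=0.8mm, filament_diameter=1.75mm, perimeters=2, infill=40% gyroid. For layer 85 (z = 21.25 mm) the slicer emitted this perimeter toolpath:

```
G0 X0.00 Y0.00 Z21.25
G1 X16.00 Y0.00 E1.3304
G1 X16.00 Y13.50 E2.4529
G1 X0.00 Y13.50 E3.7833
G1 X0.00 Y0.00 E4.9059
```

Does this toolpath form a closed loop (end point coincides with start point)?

yes

Start point (G0): (0.00, 0.00). End point (last G1): the path returns to the start — closed.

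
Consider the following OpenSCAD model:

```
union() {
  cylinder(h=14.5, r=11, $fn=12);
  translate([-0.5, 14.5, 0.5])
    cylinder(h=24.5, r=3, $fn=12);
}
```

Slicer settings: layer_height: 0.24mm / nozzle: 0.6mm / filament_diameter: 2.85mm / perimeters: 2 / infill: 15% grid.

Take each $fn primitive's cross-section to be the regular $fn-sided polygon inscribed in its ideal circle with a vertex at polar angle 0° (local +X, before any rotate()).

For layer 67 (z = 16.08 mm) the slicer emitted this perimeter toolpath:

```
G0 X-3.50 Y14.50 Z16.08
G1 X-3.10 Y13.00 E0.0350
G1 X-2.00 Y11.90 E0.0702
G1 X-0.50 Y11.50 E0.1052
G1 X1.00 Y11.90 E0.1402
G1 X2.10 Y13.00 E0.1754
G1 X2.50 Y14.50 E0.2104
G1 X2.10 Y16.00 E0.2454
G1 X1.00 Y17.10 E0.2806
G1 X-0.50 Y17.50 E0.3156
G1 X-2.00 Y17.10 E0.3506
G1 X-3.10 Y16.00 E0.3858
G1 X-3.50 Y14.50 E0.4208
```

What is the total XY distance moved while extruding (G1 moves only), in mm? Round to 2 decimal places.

18.64 mm

Sum the Euclidean lengths of each G1 segment: total = 18.64 mm.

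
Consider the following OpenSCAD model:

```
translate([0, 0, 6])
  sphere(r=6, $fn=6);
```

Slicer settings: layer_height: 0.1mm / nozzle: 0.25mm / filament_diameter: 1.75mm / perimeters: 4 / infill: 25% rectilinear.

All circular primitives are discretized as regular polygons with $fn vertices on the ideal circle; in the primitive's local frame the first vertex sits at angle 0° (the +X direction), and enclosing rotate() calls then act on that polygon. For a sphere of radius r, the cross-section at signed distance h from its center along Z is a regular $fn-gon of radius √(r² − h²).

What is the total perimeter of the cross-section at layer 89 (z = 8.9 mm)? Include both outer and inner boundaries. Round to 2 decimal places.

31.52 mm

At z = 8.9 mm: the sphere: section is a regular 6-gon, circumradius = √(r²−h²) = √(6²−2.9²) = 5.253 (perimeter = 2·6·5.253·sin(180°/6) = 31.52 mm). Overall, the cross-section is a single solid region. Total boundary length (outer) = 31.52 mm.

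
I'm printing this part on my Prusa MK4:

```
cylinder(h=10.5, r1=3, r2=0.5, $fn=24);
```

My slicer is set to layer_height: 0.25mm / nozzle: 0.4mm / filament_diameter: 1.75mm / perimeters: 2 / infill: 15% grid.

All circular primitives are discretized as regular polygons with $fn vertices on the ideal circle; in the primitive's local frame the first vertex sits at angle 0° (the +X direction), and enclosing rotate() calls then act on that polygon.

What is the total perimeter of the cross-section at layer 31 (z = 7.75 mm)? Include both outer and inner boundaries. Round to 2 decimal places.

At z = 7.75 mm: the cone contributes a regular 24-gon of circumradius 1.155 (interpolated between r1=3 and r2=0.5 at t=0.738) (perimeter = 2·24·1.155·sin(180°/24) = 7.23 mm). Overall, the cross-section is a single solid region. Total boundary length (outer) = 7.23 mm.

7.23 mm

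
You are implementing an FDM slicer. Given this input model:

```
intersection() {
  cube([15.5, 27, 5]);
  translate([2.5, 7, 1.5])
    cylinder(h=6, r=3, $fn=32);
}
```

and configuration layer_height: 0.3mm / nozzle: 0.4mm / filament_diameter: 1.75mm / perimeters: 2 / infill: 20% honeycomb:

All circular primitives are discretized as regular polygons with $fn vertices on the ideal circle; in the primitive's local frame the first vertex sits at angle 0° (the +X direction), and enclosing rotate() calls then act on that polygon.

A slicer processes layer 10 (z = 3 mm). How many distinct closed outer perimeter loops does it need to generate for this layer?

At z = 3 mm: the cube is present — its section is the full 15.5×27 rectangle; the r=3 cylinder at (2.5, 7) contributes a regular 32-gon of circumradius 3; Taking the intersection: the r=3 cylinder at (2.5, 7) partially overlaps the 15.5×27 cube; clipping to the common part keeps 27.00 mm² — 1 connected region. The result has 1 disconnected region.

1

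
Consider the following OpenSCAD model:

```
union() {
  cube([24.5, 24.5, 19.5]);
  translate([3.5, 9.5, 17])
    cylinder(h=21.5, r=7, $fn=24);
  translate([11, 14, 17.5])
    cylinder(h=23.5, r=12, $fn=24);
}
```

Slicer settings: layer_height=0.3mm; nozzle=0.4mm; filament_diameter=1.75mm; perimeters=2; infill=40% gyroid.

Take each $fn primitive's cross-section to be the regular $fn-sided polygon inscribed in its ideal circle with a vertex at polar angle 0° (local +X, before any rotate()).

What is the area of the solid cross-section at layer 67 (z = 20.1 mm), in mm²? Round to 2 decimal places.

At z = 20.1 mm: the cube is not intersected at this z (z outside [0, 19.5]); the r=7 cylinder at (3.5, 9.5) contributes a regular 24-gon of circumradius 7 (area = (24/2)·7.000²·sin(360°/24) = 152.19 mm²); the r=12 cylinder at (11, 14) contributes a regular 24-gon of circumradius 12 (area = (24/2)·12.000²·sin(360°/24) = 447.24 mm²); Combining (union): the regions partially overlap — summed areas 599.42 mm² minus the doubly-counted overlap 110.44 mm² gives 488.99 mm² — area = 488.99 mm². Overall, the cross-section is a single solid region. Net area = 488.99 mm².

488.99 mm²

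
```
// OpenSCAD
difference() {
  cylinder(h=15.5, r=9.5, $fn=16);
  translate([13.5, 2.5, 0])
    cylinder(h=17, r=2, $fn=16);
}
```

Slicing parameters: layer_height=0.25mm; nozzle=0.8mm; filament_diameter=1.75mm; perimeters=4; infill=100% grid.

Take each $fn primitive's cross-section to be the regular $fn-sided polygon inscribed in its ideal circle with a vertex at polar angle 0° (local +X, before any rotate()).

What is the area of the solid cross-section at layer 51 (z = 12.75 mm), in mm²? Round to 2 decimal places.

At z = 12.75 mm: the r=9.5 cylinder contributes a regular 16-gon of circumradius 9.5 (area = (16/2)·9.500²·sin(360°/16) = 276.30 mm²); the cylinder at (13.5, 2.5): section is a regular 16-gon, circumradius r=2 (area = (16/2)·2.000²·sin(360°/16) = 12.25 mm²); After the difference (first − rest): starting from the r=9.5 cylinder (276.30 mm²), the r=2 cylinder at (13.5, 2.5) misses the remaining region (no effect) — area = 276.30 mm². Overall, the cross-section is a single solid region. Net area = 276.30 mm².

276.30 mm²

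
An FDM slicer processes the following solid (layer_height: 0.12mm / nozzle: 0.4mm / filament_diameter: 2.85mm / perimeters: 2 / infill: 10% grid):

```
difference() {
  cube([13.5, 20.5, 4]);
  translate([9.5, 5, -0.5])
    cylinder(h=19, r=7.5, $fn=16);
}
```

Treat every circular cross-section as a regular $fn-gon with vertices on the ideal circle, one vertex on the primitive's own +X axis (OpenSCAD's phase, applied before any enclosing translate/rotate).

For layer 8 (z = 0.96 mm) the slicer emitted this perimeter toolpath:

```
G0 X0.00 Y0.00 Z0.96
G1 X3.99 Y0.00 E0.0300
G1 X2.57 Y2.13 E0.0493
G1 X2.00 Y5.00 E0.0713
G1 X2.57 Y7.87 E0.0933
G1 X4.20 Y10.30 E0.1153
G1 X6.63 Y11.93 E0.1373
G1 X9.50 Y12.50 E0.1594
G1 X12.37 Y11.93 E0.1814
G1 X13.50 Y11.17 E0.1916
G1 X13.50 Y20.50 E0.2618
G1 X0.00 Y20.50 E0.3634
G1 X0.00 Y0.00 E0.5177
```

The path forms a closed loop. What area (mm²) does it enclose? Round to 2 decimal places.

151.64 mm²

Apply the shoelace formula to the sequence of (X, Y) vertices; enclosed area = 151.64 mm².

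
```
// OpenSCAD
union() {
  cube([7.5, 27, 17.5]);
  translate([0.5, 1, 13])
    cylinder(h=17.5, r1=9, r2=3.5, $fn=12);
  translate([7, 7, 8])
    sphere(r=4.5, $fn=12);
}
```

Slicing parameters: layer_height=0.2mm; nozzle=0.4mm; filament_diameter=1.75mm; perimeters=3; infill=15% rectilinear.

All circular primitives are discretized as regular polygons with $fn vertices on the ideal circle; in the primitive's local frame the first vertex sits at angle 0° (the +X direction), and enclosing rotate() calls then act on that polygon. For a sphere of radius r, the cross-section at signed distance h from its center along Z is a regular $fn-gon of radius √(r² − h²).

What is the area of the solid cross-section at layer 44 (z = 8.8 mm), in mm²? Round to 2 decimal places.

At z = 8.8 mm: the cube is present — its section is the full 7.5×27 rectangle (area 202.50 mm²); the cone at (0.5, 1) does not reach this height (z outside [13, 30.5]); the r=4.5 sphere at (7, 7) contributes a regular 12-gon of circumradius √(4.5²−0.8²) = 4.428 (area = (12/2)·4.428²·sin(360°/12) = 58.83 mm²); Taking the union: the regions partially overlap — summed areas 261.33 mm² minus the doubly-counted overlap 33.78 mm² gives 227.55 mm² — area = 227.55 mm². Overall, the cross-section is a single solid region. Net area = 227.55 mm².

227.55 mm²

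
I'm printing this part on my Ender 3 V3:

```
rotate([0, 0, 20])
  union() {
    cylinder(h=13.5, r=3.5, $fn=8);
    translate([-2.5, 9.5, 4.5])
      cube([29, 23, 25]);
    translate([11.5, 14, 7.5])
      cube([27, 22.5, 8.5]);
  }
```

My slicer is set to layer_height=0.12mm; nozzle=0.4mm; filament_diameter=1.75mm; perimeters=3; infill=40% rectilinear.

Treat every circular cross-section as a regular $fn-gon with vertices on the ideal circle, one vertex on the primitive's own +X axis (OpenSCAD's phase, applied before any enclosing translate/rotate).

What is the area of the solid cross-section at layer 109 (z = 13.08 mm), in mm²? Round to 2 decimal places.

At z = 13.08 mm: the cylinder: section is a regular 8-gon, circumradius r=3.5 (area = (8/2)·3.500²·sin(360°/8) = 34.65 mm²); the cube at (-2.5, 9.5) (footprint 29×23) is included at this height (area 667.00 mm²); the cube at (11.5, 14) (footprint 27×22.5) is included at this height (area 607.50 mm²); Taking the union: the regions partially overlap — summed areas 1309.15 mm² minus the doubly-counted overlap 277.50 mm² gives 1031.65 mm² — area = 1031.65 mm²; (rotated 20° about Z; rotation is an isometry so areas/perimeters/island counts are preserved). Overall, the cross-section has 2 separate islands. Net area = 1031.65 mm².

1031.65 mm²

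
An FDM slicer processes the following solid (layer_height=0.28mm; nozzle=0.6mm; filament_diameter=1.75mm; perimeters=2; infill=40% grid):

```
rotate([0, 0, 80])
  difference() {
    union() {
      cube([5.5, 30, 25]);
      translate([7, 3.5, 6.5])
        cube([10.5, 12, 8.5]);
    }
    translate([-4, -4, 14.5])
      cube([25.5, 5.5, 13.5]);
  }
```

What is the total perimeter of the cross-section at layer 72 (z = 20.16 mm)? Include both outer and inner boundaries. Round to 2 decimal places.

68.00 mm

At z = 20.16 mm: the cube is present — its section is the full 5.5×30 rectangle (perimeter 71.00 mm); the cube at (7, 3.5) is absent (z outside [6.5, 15]); Merging all regions: only the 5.5×30 cube is present, so the union is just that shape — boundary = 71.00 mm; the 25.5×5.5 cube at (-4, -4) contributes its full rectangle (perimeter 62.00 mm); Subtracting the remaining from the first: starting from the result so far, the 25.5×5.5 cube at (-4, -4) partially overlaps it — only the 8.25 mm² overlap (of its 140.25 mm²) is removed, clipping the outline — boundary = 68.00 mm; (rotated 80° about Z; rotation is an isometry so areas/perimeters/island counts are preserved). Overall, the cross-section is a single solid region. Total boundary length (outer) = 68.00 mm.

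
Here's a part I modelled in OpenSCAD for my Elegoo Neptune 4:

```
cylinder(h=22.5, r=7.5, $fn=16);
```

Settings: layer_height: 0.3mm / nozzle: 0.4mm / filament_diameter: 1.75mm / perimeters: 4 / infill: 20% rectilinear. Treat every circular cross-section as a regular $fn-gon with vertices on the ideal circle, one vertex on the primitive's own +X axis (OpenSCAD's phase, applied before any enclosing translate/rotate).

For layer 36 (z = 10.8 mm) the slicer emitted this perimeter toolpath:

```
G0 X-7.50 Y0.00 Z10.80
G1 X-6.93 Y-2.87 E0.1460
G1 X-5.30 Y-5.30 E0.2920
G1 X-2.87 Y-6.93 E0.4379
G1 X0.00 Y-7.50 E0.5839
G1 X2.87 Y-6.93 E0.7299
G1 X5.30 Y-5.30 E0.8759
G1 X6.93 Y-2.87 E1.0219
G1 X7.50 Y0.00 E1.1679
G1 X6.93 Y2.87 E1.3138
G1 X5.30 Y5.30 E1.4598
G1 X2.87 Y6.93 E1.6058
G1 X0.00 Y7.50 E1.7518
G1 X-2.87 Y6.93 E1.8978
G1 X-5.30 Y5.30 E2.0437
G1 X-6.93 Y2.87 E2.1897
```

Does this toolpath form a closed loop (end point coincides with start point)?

no

Start point (G0): (-7.50, 0.00). End point (last G1): the path does not return to the start — open.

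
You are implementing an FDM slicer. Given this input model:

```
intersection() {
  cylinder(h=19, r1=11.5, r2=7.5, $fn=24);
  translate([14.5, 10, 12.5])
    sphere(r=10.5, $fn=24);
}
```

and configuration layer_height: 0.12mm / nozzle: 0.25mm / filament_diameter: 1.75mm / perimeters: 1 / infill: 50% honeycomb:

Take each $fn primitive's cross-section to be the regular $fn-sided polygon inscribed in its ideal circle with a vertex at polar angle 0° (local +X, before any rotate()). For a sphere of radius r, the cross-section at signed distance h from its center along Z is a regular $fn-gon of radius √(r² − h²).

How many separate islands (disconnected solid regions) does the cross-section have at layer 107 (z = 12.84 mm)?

At z = 12.84 mm: the cone contributes a regular 24-gon of circumradius 8.797 (interpolated between r1=11.5 and r2=7.5 at t=0.676); the sphere at (14.5, 10): section is a regular 24-gon, circumradius = √(r²−h²) = √(10.5²−0.34²) = 10.494; After intersecting: the r=10.5 sphere at (14.5, 10) partially overlaps the cone; clipping to the common part keeps 7.98 mm² — 1 connected region. Overall, the cross-section is a single solid region. Island count = 1.

1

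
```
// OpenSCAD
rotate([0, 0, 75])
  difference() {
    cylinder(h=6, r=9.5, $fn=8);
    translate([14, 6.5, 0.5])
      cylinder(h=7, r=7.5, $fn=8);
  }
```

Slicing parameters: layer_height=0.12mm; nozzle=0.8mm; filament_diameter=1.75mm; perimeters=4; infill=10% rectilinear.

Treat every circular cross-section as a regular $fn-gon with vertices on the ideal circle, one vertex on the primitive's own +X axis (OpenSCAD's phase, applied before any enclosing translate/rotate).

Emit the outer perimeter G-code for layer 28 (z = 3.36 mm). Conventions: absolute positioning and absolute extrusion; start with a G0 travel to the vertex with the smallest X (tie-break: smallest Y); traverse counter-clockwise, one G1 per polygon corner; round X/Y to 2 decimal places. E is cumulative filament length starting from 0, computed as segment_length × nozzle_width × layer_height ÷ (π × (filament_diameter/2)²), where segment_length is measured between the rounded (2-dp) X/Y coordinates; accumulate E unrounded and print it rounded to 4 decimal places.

G0 X-9.18 Y2.46 Z3.36
G1 X-8.23 Y-4.75 E0.2903
G1 X-2.46 Y-9.18 E0.5806
G1 X4.75 Y-8.23 E0.8708
G1 X9.18 Y-2.46 E1.1612
G1 X8.23 Y4.75 E1.4514
G1 X2.46 Y9.18 E1.7418
G1 X1.34 Y9.03 E1.7869
G1 X1.09 Y8.71 E1.8031
G1 X-4.60 Y7.96 E2.0322
G1 X-4.82 Y8.13 E2.0432
G1 X-9.18 Y2.46 E2.3287

At z = 3.36 mm: the r=9.5 cylinder gives a regular 8-gon of circumradius 9.5 (constant along its height); the cylinder at (14, 6.5): section is a regular 8-gon, circumradius r=7.5; Taking the first minus the rest: starting from the r=9.5 cylinder, the r=7.5 cylinder at (14, 6.5) partially overlaps it — only the 1.71 mm² overlap (of its 159.10 mm²) is removed, clipping the outline — 1 connected region; (rotated 75° about Z; rotation is an isometry so areas/perimeters/island counts are preserved). The outline is a single polygon with 11 vertices. Extrusion per mm of travel: 0.8 × 0.12 / (π × 0.875²) = 0.039912. Accumulating E over each segment gives final E = 2.3287.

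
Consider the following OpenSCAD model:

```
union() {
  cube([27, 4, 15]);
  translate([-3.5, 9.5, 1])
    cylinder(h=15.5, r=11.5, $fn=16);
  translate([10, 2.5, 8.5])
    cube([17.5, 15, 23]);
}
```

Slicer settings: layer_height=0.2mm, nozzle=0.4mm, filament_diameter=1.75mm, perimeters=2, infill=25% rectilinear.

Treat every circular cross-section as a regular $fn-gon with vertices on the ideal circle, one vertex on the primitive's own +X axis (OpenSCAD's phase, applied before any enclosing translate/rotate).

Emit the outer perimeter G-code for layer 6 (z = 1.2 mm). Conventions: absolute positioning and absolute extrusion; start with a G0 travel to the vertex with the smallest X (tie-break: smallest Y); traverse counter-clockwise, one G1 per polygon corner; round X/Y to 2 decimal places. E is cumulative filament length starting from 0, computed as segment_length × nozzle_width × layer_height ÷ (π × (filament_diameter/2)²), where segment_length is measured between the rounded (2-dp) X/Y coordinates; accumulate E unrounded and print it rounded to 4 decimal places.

At z = 1.2 mm: the cube is present — its section is the full 27×4 rectangle; the r=11.5 cylinder at (-3.5, 9.5) gives a regular 16-gon of circumradius 11.5 (constant along its height); the cube at (10, 2.5) does not reach this height (z outside [8.5, 31.5]); Taking the union: the regions partially overlap (shared area 19.44 mm²), so overlapping operands fuse into one piece — 1 connected region. The outline is a single polygon with 19 vertices. Extrusion per mm of travel: 0.4 × 0.2 / (π × 0.875²) = 0.033260. Accumulating E over each segment gives final E = 3.8307.

G0 X-15.00 Y9.50 Z1.20
G1 X-14.12 Y5.10 E0.1492
G1 X-11.63 Y1.37 E0.2984
G1 X-7.90 Y-1.12 E0.4476
G1 X-3.50 Y-2.00 E0.5968
G1 X0.90 Y-1.12 E0.7461
G1 X2.58 Y0.00 E0.8132
G1 X27.00 Y0.00 E1.6254
G1 X27.00 Y4.00 E1.7585
G1 X6.39 Y4.00 E2.4440
G1 X7.12 Y5.10 E2.4879
G1 X8.00 Y9.50 E2.6371
G1 X7.12 Y13.90 E2.7864
G1 X4.63 Y17.63 E2.9355
G1 X0.90 Y20.12 E3.0847
G1 X-3.50 Y21.00 E3.2339
G1 X-7.90 Y20.12 E3.3832
G1 X-11.63 Y17.63 E3.5323
G1 X-14.12 Y13.90 E3.6815
G1 X-15.00 Y9.50 E3.8307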